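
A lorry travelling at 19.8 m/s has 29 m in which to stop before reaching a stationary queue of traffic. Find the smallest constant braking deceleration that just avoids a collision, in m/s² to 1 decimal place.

v² = 2a·d ⇒ a = v²/(2d) = 19.8000² / (2 × 29.000) = 392.040 / 58.000 = 6.7593 m/s².

Required deceleration ≈ 6.8 m/s²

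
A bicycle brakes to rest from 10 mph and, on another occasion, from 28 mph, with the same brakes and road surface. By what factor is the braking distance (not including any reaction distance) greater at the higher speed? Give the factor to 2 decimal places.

Factor ≈ 7.84

Braking distance d = v²/(2a), so with a fixed, d ∝ v².
Factor = (28/10)² = 2.8000² = 7.8400.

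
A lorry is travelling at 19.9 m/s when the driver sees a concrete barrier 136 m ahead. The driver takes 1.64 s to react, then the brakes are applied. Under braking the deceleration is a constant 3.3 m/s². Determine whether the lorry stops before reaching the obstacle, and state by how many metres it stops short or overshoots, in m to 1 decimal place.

Yes — it stops 43.4 m short of the obstacle

Reaction distance = 19.9000 × 1.64 = 32.636 m.
Braking distance = v²/(2a) = 396.010 / 6.600 = 60.002 m.
Total stopping distance = 32.636 + 60.002 = 92.638 m, vs 136 m available — it stops with 136 − 92.638 = 43.362 m to spare.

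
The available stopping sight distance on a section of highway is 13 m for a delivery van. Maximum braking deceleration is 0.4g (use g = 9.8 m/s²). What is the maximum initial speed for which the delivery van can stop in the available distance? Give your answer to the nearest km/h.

Maximum speed ≈ 36 km/h

a = 0.4 × 9.8 = 3.920 m/s².
v²/(2a) = d ⇒ v = √(2 × 3.920 × 13) = √101.92 = 10.0955 m/s.
10.0955 m/s × 3.6 = 36.344 km/h.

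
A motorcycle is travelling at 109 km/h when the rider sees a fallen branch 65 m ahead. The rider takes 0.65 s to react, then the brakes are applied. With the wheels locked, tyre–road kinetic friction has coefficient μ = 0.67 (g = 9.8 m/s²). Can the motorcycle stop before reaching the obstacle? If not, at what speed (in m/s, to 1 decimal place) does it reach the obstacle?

No — it strikes the obstacle at 17.9 m/s

109 km/h ÷ 3.6 = 30.2778 m/s.
a = μg = 0.67 × 9.8 = 6.566 m/s².
Reaction distance = 30.2778 × 0.65 = 19.681 m.
Braking distance needed to stop: v²/(2a) = 916.745 / 13.132 = 69.810 m, so total needed = 19.681 + 69.810 = 89.491 m > 65 m — it cannot stop.
Distance remaining when braking begins: 65 − 19.681 = 45.319 m.
v² = v₀² − 2a·d = 916.745 − 2 × 6.566 × 45.319 = 321.616 m²/s².
v = √321.616 = 17.934 m/s.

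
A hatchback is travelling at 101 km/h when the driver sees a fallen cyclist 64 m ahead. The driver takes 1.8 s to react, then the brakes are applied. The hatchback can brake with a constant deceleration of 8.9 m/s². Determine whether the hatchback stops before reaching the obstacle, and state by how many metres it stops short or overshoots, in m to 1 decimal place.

101 km/h ÷ 3.6 = 28.0556 m/s.
Reaction distance = 28.0556 × 1.8 = 50.500 m.
Braking distance = v²/(2a) = 787.117 / 17.800 = 44.220 m.
Total stopping distance = 50.500 + 44.220 = 94.720 m, vs 64 m available — it cannot stop in time and overshoots by 94.720 − 64 = 30.720 m.

No — it overshoots by 30.7 m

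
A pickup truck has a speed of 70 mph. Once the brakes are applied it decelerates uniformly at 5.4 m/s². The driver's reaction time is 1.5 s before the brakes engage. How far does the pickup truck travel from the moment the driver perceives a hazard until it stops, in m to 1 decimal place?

70 mph × 0.44704 = 31.2928 m/s.
Reaction distance = v·t_r = 31.2928 × 1.5 = 46.939 m.
Braking distance = v²/(2a) = 31.2928² / (2 × 5.400) = 979.239 / 10.800 = 90.670 m.
Total = 46.939 + 90.670 = 137.609 m.

Total stopping distance ≈ 137.6 m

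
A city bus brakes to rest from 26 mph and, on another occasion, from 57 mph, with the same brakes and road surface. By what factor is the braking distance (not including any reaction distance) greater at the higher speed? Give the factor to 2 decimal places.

Factor ≈ 4.81

Braking distance d = v²/(2a), so with a fixed, d ∝ v².
Factor = (57/26)² = 2.1923² = 4.8062.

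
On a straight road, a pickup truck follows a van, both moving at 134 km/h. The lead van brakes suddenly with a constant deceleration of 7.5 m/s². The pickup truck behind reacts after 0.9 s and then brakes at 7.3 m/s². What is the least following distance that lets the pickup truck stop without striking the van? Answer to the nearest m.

Minimum gap ≈ 36 m

134 km/h ÷ 3.6 = 37.2222 m/s.
Leader travels v²/(2a_L) = 1385.492 / 15.000 = 92.366 m before stopping.
Follower covers v·t_r = 37.2222 × 0.9 = 33.500 m while reacting, then v²/(2a_F) = 1385.492 / 14.600 = 94.897 m while braking, for a total of 33.500 + 94.897 = 128.397 m.
Since a_F ≤ a_L and the follower starts braking later, the follower is never slower than the leader, so the closest approach is when both have stopped.
Minimum gap = 128.397 − 92.366 = 36.031 m.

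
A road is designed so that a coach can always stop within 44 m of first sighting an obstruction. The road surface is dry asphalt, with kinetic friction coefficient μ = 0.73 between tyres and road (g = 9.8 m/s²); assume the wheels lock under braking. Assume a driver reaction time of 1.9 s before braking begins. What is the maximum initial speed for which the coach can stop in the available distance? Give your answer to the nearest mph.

Maximum speed ≈ 33 mph

a = μg = 0.73 × 9.8 = 7.154 m/s².
Stopping distance: v·t_r + v²/(2a) = 44 with t_r = 1.9 s and a = 7.154 m/s².
So v² + 27.185 v − 629.55 = 0.
Positive root: v = −a·t_r + √((a·t_r)² + 2a·d) = −13.593 + √(184.770 + 629.55) = 14.9433 m/s.
14.9433 m/s ÷ 0.44704 = 33.427 mph.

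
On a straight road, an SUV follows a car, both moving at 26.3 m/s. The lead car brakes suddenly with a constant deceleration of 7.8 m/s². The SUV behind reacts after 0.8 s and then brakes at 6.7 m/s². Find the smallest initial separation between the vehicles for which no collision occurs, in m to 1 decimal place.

Leader travels v²/(2a_L) = 691.690 / 15.600 = 44.339 m before stopping.
Follower covers v·t_r = 26.3000 × 0.8 = 21.040 m while reacting, then v²/(2a_F) = 691.690 / 13.400 = 51.619 m while braking, for a total of 21.040 + 51.619 = 72.659 m.
Since a_F ≤ a_L and the follower starts braking later, the follower is never slower than the leader, so the closest approach is when both have stopped.
Minimum gap = 72.659 − 44.339 = 28.320 m.

Minimum gap ≈ 28.3 m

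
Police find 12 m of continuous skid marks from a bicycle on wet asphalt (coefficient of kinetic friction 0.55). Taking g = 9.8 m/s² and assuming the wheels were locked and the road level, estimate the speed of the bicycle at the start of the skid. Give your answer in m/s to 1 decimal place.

Initial speed ≈ 11.4 m/s

Deceleration a = μg = 0.55 × 9.8 = 5.390 m/s².
v = √(2a·d) = √(2 × 5.390 × 12) = √129.360 = 11.3737 m/s.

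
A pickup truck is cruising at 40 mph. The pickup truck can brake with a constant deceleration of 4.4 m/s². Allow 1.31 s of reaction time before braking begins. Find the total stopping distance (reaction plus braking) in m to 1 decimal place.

40 mph × 0.44704 = 17.8816 m/s.
Reaction distance = v·t_r = 17.8816 × 1.31 = 23.425 m.
Braking distance = v²/(2a) = 17.8816² / (2 × 4.400) = 319.752 / 8.800 = 36.335 m.
Total = 23.425 + 36.335 = 59.760 m.

Total stopping distance ≈ 59.8 m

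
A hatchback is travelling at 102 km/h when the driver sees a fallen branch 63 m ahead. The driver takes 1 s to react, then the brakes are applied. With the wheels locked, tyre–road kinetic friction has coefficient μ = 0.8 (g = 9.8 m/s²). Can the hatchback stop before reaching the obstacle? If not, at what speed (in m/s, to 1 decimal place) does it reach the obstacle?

No — it strikes the obstacle at 16.1 m/s

102 km/h ÷ 3.6 = 28.3333 m/s.
a = μg = 0.8 × 9.8 = 7.840 m/s².
Reaction distance = 28.3333 × 1 = 28.333 m.
Braking distance needed to stop: v²/(2a) = 802.776 / 15.680 = 51.197 m, so total needed = 28.333 + 51.197 = 79.530 m > 63 m — it cannot stop.
Distance remaining when braking begins: 63 − 28.333 = 34.667 m.
v² = v₀² − 2a·d = 802.776 − 2 × 7.840 × 34.667 = 259.197 m²/s².
v = √259.197 = 16.100 m/s.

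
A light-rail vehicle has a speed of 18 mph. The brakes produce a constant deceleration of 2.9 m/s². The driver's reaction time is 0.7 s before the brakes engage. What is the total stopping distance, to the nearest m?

18 mph × 0.44704 = 8.0467 m/s.
Reaction distance = v·t_r = 8.0467 × 0.7 = 5.633 m.
Braking distance = v²/(2a) = 8.0467² / (2 × 2.900) = 64.749 / 5.800 = 11.164 m.
Total = 5.633 + 11.164 = 16.797 m.

Total stopping distance ≈ 17 m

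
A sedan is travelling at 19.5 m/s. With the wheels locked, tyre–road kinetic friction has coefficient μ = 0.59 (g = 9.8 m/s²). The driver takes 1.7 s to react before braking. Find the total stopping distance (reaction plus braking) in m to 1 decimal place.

a = μg = 0.59 × 9.8 = 5.782 m/s².
Reaction distance = v·t_r = 19.5000 × 1.7 = 33.150 m.
Braking distance = v²/(2a) = 19.5000² / (2 × 5.782) = 380.250 / 11.564 = 32.882 m.
Total = 33.150 + 32.882 = 66.032 m.

Total stopping distance ≈ 66.0 m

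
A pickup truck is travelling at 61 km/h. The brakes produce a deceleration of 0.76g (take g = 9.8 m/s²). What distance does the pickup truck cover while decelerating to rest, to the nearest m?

61 km/h ÷ 3.6 = 16.9444 m/s.
a = 0.76 × 9.8 = 7.448 m/s².
Braking distance = v²/(2a) = 16.9444² / (2 × 7.448) = 287.113 / 14.896 = 19.275 m.

Braking distance ≈ 19 m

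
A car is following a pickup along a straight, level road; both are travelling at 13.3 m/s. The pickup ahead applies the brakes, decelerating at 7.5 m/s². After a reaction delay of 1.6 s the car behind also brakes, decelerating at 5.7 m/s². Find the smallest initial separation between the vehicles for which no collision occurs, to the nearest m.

Minimum gap ≈ 25 m

Leader travels v²/(2a_L) = 176.890 / 15.000 = 11.793 m before stopping.
Follower covers v·t_r = 13.3000 × 1.6 = 21.280 m while reacting, then v²/(2a_F) = 176.890 / 11.400 = 15.517 m while braking, for a total of 21.280 + 15.517 = 36.797 m.
Since a_F ≤ a_L and the follower starts braking later, the follower is never slower than the leader, so the closest approach is when both have stopped.
Minimum gap = 36.797 − 11.793 = 25.004 m.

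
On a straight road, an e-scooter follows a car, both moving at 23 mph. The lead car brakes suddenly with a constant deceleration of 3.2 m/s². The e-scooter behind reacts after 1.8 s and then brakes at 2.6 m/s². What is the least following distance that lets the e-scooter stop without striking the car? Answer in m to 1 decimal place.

23 mph × 0.44704 = 10.2819 m/s.
Leader travels v²/(2a_L) = 105.717 / 6.400 = 16.518 m before stopping.
Follower covers v·t_r = 10.2819 × 1.8 = 18.507 m while reacting, then v²/(2a_F) = 105.717 / 5.200 = 20.330 m while braking, for a total of 18.507 + 20.330 = 38.837 m.
Since a_F ≤ a_L and the follower starts braking later, the follower is never slower than the leader, so the closest approach is when both have stopped.
Minimum gap = 38.837 − 16.518 = 22.319 m.

Minimum gap ≈ 22.3 m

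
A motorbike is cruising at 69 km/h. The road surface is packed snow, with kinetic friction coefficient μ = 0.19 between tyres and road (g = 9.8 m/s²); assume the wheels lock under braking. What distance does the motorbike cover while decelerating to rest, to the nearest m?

69 km/h ÷ 3.6 = 19.1667 m/s.
a = μg = 0.19 × 9.8 = 1.862 m/s².
Braking distance = v²/(2a) = 19.1667² / (2 × 1.862) = 367.362 / 3.724 = 98.647 m.

Braking distance ≈ 99 m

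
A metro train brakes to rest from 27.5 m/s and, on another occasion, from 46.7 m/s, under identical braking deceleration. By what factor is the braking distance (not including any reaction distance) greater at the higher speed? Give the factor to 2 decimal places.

Factor ≈ 2.88

Braking distance d = v²/(2a), so with a fixed, d ∝ v².
Factor = (46.7/27.5)² = 1.6982² = 2.8839.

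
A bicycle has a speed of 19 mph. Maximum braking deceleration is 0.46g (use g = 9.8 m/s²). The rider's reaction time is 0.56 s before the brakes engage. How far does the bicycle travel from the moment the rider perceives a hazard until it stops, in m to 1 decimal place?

Total stopping distance ≈ 12.8 m

19 mph × 0.44704 = 8.4938 m/s.
a = 0.46 × 9.8 = 4.508 m/s².
Reaction distance = v·t_r = 8.4938 × 0.56 = 4.757 m.
Braking distance = v²/(2a) = 8.4938² / (2 × 4.508) = 72.145 / 9.016 = 8.002 m.
Total = 4.757 + 8.002 = 12.759 m.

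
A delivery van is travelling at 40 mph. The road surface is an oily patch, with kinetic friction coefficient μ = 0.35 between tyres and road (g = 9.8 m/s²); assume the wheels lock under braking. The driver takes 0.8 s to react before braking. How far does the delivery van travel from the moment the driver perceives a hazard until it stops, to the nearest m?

Total stopping distance ≈ 61 m

40 mph × 0.44704 = 17.8816 m/s.
a = μg = 0.35 × 9.8 = 3.430 m/s².
Reaction distance = v·t_r = 17.8816 × 0.8 = 14.305 m.
Braking distance = v²/(2a) = 17.8816² / (2 × 3.430) = 319.752 / 6.860 = 46.611 m.
Total = 14.305 + 46.611 = 60.916 m.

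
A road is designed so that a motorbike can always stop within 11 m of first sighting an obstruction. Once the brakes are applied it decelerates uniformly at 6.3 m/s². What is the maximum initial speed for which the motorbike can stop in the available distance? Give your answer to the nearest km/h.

Maximum speed ≈ 42 km/h

v²/(2a) = d ⇒ v = √(2 × 6.300 × 11) = √138.60 = 11.7729 m/s.
11.7729 m/s × 3.6 = 42.382 km/h.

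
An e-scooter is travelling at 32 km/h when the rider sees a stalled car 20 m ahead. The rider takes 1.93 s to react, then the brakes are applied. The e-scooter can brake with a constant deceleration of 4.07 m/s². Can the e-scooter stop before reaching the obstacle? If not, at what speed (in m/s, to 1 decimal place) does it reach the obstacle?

No — it strikes the obstacle at 7.5 m/s

32 km/h ÷ 3.6 = 8.8889 m/s.
Reaction distance = 8.8889 × 1.93 = 17.156 m.
Braking distance needed to stop: v²/(2a) = 79.013 / 8.140 = 9.707 m, so total needed = 17.156 + 9.707 = 26.863 m > 20 m — it cannot stop.
Distance remaining when braking begins: 20 − 17.156 = 2.844 m.
v² = v₀² − 2a·d = 79.013 − 2 × 4.070 × 2.844 = 55.863 m²/s².
v = √55.863 = 7.474 m/s.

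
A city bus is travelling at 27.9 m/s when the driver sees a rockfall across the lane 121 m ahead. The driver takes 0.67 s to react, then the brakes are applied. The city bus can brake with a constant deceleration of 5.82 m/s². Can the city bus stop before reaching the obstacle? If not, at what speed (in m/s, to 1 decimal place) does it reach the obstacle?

Reaction distance = 27.9000 × 0.67 = 18.693 m.
Braking distance = v²/(2a) = 778.410 / 11.640 = 66.874 m.
Total stopping distance = 18.693 + 66.874 = 85.567 m, vs 121 m available — it stops with 121 − 85.567 = 35.433 m to spare.

Yes — it stops about 35.4 m short of the obstacle, so it never reaches it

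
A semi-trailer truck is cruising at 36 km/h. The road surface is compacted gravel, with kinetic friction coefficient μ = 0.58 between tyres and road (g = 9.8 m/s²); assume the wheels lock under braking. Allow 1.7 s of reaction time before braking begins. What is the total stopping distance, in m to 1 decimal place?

36 km/h ÷ 3.6 = 10.0000 m/s.
a = μg = 0.58 × 9.8 = 5.684 m/s².
Reaction distance = v·t_r = 10.0000 × 1.7 = 17.000 m.
Braking distance = v²/(2a) = 10.0000² / (2 × 5.684) = 100.000 / 11.368 = 8.797 m.
Total = 17.000 + 8.797 = 25.797 m.

Total stopping distance ≈ 25.8 m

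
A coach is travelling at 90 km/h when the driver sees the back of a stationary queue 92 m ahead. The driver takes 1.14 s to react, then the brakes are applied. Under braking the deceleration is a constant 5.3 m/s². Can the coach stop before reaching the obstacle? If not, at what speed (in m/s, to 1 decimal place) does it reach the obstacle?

90 km/h ÷ 3.6 = 25.0000 m/s.
Reaction distance = 25.0000 × 1.14 = 28.500 m.
Braking distance = v²/(2a) = 625.000 / 10.600 = 58.962 m.
Total stopping distance = 28.500 + 58.962 = 87.462 m, vs 92 m available — it stops with 92 − 87.462 = 4.538 m to spare.

Yes — it stops about 4.5 m short of the obstacle, so it never reaches it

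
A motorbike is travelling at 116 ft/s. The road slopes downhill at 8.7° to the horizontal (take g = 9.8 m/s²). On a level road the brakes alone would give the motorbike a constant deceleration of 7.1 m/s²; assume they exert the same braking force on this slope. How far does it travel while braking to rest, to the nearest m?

Braking distance ≈ 111 m

116 ft/s × 0.3048 = 35.3568 m/s.
Gravity along the downhill slope reduces the braking deceleration: a_eff = 7.100 − 9.8·sin 8.7° = 7.100 − 1.482 = 5.618 m/s².
Braking distance = v²/(2a) = 35.3568² / (2 × 5.618) = 1250.103 / 11.236 = 111.259 m.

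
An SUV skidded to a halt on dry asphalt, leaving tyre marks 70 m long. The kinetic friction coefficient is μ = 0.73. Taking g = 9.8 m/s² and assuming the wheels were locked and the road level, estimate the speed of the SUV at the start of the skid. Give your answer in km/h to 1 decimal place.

Initial speed ≈ 113.9 km/h

Deceleration a = μg = 0.73 × 9.8 = 7.154 m/s².
v = √(2a·d) = √(2 × 7.154 × 70) = √1001.560 = 31.6474 m/s.
= 31.6474 × 3.6 = 113.931 km/h.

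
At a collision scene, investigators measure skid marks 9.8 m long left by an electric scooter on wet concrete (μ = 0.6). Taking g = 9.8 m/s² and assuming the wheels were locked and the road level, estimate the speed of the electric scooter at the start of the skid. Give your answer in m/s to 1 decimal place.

Initial speed ≈ 10.7 m/s

Deceleration a = μg = 0.6 × 9.8 = 5.880 m/s².
v = √(2a·d) = √(2 × 5.880 × 9.8) = √115.248 = 10.7354 m/s.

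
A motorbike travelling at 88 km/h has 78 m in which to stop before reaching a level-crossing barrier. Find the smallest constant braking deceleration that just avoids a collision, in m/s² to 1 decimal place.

88 km/h ÷ 3.6 = 24.4444 m/s.
v² = 2a·d ⇒ a = v²/(2d) = 24.4444² / (2 × 78.000) = 597.529 / 156.000 = 3.8303 m/s².

Required deceleration ≈ 3.8 m/s²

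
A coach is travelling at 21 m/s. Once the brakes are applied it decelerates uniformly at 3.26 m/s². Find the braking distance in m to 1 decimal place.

Braking distance = v²/(2a) = 21.0000² / (2 × 3.260) = 441.000 / 6.520 = 67.638 m.

Braking distance ≈ 67.6 m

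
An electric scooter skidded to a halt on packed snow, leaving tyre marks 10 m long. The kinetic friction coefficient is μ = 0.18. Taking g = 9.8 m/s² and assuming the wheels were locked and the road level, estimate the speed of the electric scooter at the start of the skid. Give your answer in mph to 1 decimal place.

Initial speed ≈ 13.3 mph

Deceleration a = μg = 0.18 × 9.8 = 1.764 m/s².
v = √(2a·d) = √(2 × 1.764 × 10) = √35.280 = 5.9397 m/s.
= 5.9397 ÷ 0.44704 = 13.287 mph.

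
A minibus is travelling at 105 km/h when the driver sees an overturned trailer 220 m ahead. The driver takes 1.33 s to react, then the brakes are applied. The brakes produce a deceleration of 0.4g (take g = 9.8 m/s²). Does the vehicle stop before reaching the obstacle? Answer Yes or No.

105 km/h ÷ 3.6 = 29.1667 m/s.
a = 0.4 × 9.8 = 3.920 m/s².
Reaction distance = 29.1667 × 1.33 = 38.792 m.
Braking distance = v²/(2a) = 850.696 / 7.840 = 108.507 m.
Total stopping distance = 38.792 + 108.507 = 147.299 m, vs 220 m available — it stops with 220 − 147.299 = 72.701 m to spare.

Yes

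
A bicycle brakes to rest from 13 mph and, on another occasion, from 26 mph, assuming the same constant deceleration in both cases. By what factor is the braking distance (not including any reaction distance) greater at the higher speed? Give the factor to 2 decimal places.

Factor ≈ 4.00

Braking distance d = v²/(2a), so with a fixed, d ∝ v².
Factor = (26/13)² = 2.0000² = 4.0000.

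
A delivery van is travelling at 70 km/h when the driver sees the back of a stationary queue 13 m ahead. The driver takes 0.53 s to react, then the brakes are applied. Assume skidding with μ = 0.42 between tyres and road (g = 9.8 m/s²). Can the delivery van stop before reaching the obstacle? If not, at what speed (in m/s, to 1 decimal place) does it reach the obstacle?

70 km/h ÷ 3.6 = 19.4444 m/s.
a = μg = 0.42 × 9.8 = 4.116 m/s².
Reaction distance = 19.4444 × 0.53 = 10.306 m.
Braking distance needed to stop: v²/(2a) = 378.085 / 8.232 = 45.929 m, so total needed = 10.306 + 45.929 = 56.235 m > 13 m — it cannot stop.
Distance remaining when braking begins: 13 − 10.306 = 2.694 m.
v² = v₀² − 2a·d = 378.085 − 2 × 4.116 × 2.694 = 355.908 m²/s².
v = √355.908 = 18.866 m/s.

No — it strikes the obstacle at 18.9 m/s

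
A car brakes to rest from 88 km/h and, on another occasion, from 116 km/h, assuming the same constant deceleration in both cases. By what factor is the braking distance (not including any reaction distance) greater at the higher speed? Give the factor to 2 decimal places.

Factor ≈ 1.74

Braking distance d = v²/(2a), so with a fixed, d ∝ v².
Factor = (116/88)² = 1.3182² = 1.7377.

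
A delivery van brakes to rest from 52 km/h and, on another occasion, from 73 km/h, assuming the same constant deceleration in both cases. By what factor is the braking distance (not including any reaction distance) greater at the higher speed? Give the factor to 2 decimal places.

Factor ≈ 1.97

Braking distance d = v²/(2a), so with a fixed, d ∝ v².
Factor = (73/52)² = 1.4038² = 1.9707.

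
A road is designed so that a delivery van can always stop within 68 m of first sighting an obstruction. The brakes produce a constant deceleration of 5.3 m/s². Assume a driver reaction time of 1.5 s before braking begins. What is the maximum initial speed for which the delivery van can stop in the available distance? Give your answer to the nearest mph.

Maximum speed ≈ 45 mph

Stopping distance: v·t_r + v²/(2a) = 68 with t_r = 1.5 s and a = 5.300 m/s².
So v² + 15.900 v − 720.80 = 0.
Positive root: v = −a·t_r + √((a·t_r)² + 2a·d) = −7.950 + √(63.203 + 720.80) = 20.0501 m/s.
20.0501 m/s ÷ 0.44704 = 44.851 mph.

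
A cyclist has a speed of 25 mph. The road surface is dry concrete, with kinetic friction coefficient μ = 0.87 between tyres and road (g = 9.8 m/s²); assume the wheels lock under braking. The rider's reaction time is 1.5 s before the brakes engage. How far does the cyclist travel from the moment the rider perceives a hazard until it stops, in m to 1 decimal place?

25 mph × 0.44704 = 11.1760 m/s.
a = μg = 0.87 × 9.8 = 8.526 m/s².
Reaction distance = v·t_r = 11.1760 × 1.5 = 16.764 m.
Braking distance = v²/(2a) = 11.1760² / (2 × 8.526) = 124.903 / 17.052 = 7.325 m.
Total = 16.764 + 7.325 = 24.089 m.

Total stopping distance ≈ 24.1 m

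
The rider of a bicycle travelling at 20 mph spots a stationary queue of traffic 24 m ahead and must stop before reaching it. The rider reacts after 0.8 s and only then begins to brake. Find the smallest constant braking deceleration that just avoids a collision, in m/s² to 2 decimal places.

Required deceleration ≈ 2.37 m/s²

20 mph × 0.44704 = 8.9408 m/s.
Distance covered during reaction = 8.9408 × 0.8 = 7.153 m.
Distance available for braking: 24 − 7.153 = 16.847 m.
v² = 2a·d ⇒ a = v²/(2d) = 8.9408² / (2 × 16.847) = 79.938 / 33.694 = 2.3725 m/s².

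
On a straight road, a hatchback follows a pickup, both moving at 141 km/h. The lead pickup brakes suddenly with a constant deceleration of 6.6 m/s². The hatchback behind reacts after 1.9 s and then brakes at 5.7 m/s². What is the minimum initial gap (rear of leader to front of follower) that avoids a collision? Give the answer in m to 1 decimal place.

Minimum gap ≈ 92.8 m

141 km/h ÷ 3.6 = 39.1667 m/s.
Leader travels v²/(2a_L) = 1534.030 / 13.200 = 116.214 m before stopping.
Follower covers v·t_r = 39.1667 × 1.9 = 74.417 m while reacting, then v²/(2a_F) = 1534.030 / 11.400 = 134.564 m while braking, for a total of 74.417 + 134.564 = 208.981 m.
Since a_F ≤ a_L and the follower starts braking later, the follower is never slower than the leader, so the closest approach is when both have stopped.
Minimum gap = 208.981 − 116.214 = 92.767 m.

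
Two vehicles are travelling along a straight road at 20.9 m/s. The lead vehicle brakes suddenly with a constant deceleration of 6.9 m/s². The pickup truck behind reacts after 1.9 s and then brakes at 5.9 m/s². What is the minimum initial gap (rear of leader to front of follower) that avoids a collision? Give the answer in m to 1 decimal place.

Leader travels v²/(2a_L) = 436.810 / 13.800 = 31.653 m before stopping.
Follower covers v·t_r = 20.9000 × 1.9 = 39.710 m while reacting, then v²/(2a_F) = 436.810 / 11.800 = 37.018 m while braking, for a total of 39.710 + 37.018 = 76.728 m.
Since a_F ≤ a_L and the follower starts braking later, the follower is never slower than the leader, so the closest approach is when both have stopped.
Minimum gap = 76.728 − 31.653 = 45.075 m.

Minimum gap ≈ 45.1 m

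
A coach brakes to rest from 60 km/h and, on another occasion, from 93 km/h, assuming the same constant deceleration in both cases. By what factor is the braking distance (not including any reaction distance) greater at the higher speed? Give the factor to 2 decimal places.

Braking distance d = v²/(2a), so with a fixed, d ∝ v².
Factor = (93/60)² = 1.5500² = 2.4025.

Factor ≈ 2.40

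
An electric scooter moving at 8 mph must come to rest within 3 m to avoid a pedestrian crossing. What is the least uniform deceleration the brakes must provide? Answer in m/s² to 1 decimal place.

8 mph × 0.44704 = 3.5763 m/s.
v² = 2a·d ⇒ a = v²/(2d) = 3.5763² / (2 × 3.000) = 12.790 / 6.000 = 2.1317 m/s².

Required deceleration ≈ 2.1 m/s²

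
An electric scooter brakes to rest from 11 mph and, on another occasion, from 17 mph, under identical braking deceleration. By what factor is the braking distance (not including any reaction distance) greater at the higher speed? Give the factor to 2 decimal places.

Factor ≈ 2.39

Braking distance d = v²/(2a), so with a fixed, d ∝ v².
Factor = (17/11)² = 1.5455² = 2.3886.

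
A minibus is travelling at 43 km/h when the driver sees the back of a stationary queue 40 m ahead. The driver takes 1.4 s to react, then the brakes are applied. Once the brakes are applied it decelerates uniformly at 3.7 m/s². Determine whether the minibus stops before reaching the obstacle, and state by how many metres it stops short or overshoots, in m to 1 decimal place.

43 km/h ÷ 3.6 = 11.9444 m/s.
Reaction distance = 11.9444 × 1.4 = 16.722 m.
Braking distance = v²/(2a) = 142.669 / 7.400 = 19.280 m.
Total stopping distance = 16.722 + 19.280 = 36.002 m, vs 40 m available — it stops with 40 − 36.002 = 3.998 m to spare.

Yes — it stops 4.0 m short of the obstacle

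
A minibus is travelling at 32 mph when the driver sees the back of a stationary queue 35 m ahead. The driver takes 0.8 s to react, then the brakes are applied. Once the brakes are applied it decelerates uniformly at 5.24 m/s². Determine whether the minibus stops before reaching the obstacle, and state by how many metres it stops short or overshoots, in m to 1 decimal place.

32 mph × 0.44704 = 14.3053 m/s.
Reaction distance = 14.3053 × 0.8 = 11.444 m.
Braking distance = v²/(2a) = 204.642 / 10.480 = 19.527 m.
Total stopping distance = 11.444 + 19.527 = 30.971 m, vs 35 m available — it stops with 35 − 30.971 = 4.029 m to spare.

Yes — it stops 4.0 m short of the obstacle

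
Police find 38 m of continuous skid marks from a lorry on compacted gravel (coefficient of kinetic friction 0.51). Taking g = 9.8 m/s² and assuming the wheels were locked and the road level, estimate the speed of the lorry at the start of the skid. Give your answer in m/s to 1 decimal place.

Initial speed ≈ 19.5 m/s

Deceleration a = μg = 0.51 × 9.8 = 4.998 m/s².
v = √(2a·d) = √(2 × 4.998 × 38) = √379.848 = 19.4897 m/s.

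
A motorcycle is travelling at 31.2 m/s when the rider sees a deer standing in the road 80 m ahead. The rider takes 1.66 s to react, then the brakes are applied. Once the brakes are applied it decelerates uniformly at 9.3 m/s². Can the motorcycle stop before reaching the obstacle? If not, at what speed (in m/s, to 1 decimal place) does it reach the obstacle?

No — it strikes the obstacle at 21.2 m/s

Reaction distance = 31.2000 × 1.66 = 51.792 m.
Braking distance needed to stop: v²/(2a) = 973.440 / 18.600 = 52.335 m, so total needed = 51.792 + 52.335 = 104.127 m > 80 m — it cannot stop.
Distance remaining when braking begins: 80 − 51.792 = 28.208 m.
v² = v₀² − 2a·d = 973.440 − 2 × 9.300 × 28.208 = 448.771 m²/s².
v = √448.771 = 21.184 m/s.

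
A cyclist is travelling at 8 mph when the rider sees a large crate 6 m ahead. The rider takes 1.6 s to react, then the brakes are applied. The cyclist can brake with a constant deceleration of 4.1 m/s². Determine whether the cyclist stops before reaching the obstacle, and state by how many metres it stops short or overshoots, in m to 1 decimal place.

8 mph × 0.44704 = 3.5763 m/s.
Reaction distance = 3.5763 × 1.6 = 5.722 m.
Braking distance = v²/(2a) = 12.790 / 8.200 = 1.560 m.
Total stopping distance = 5.722 + 1.560 = 7.282 m, vs 6 m available — it cannot stop in time and overshoots by 7.282 − 6 = 1.282 m.

No — it overshoots by 1.3 m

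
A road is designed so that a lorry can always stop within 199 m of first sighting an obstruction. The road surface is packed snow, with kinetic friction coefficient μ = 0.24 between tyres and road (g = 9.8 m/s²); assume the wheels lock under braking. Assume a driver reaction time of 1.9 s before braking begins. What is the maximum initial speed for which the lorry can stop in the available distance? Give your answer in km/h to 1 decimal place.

a = μg = 0.24 × 9.8 = 2.352 m/s².
Stopping distance: v·t_r + v²/(2a) = 199 with t_r = 1.9 s and a = 2.352 m/s².
So v² + 8.938 v − 936.10 = 0.
Positive root: v = −a·t_r + √((a·t_r)² + 2a·d) = −4.469 + √(19.972 + 936.10) = 26.4514 m/s.
26.4514 m/s × 3.6 = 95.225 km/h.

Maximum speed ≈ 95.2 km/h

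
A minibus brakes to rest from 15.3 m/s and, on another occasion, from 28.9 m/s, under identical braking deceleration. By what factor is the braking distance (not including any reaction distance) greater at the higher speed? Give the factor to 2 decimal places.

Factor ≈ 3.57

Braking distance d = v²/(2a), so with a fixed, d ∝ v².
Factor = (28.9/15.3)² = 1.8889² = 3.5679.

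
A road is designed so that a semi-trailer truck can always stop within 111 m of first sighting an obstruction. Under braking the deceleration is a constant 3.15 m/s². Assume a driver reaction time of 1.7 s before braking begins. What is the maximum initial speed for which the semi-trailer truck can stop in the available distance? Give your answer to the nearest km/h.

Stopping distance: v·t_r + v²/(2a) = 111 with t_r = 1.7 s and a = 3.150 m/s².
So v² + 10.710 v − 699.30 = 0.
Positive root: v = −a·t_r + √((a·t_r)² + 2a·d) = −5.355 + √(28.676 + 699.30) = 21.6260 m/s.
21.6260 m/s × 3.6 = 77.854 km/h.

Maximum speed ≈ 78 km/h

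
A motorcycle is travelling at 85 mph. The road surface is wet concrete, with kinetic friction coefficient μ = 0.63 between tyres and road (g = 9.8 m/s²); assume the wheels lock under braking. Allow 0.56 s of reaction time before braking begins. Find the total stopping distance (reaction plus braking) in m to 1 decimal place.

85 mph × 0.44704 = 37.9984 m/s.
a = μg = 0.63 × 9.8 = 6.174 m/s².
Reaction distance = v·t_r = 37.9984 × 0.56 = 21.279 m.
Braking distance = v²/(2a) = 37.9984² / (2 × 6.174) = 1443.878 / 12.348 = 116.932 m.
Total = 21.279 + 116.932 = 138.211 m.

Total stopping distance ≈ 138.2 m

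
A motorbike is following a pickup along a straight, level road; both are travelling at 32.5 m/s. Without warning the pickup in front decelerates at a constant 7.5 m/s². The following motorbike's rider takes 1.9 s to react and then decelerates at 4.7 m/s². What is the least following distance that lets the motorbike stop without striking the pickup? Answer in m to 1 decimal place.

Minimum gap ≈ 103.7 m

Leader travels v²/(2a_L) = 1056.250 / 15.000 = 70.417 m before stopping.
Follower covers v·t_r = 32.5000 × 1.9 = 61.750 m while reacting, then v²/(2a_F) = 1056.250 / 9.400 = 112.367 m while braking, for a total of 61.750 + 112.367 = 174.117 m.
Since a_F ≤ a_L and the follower starts braking later, the follower is never slower than the leader, so the closest approach is when both have stopped.
Minimum gap = 174.117 − 70.417 = 103.700 m.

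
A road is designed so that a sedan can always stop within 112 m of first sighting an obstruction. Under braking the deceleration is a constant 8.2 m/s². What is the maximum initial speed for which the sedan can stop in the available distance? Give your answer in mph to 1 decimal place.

Maximum speed ≈ 95.9 mph

v²/(2a) = d ⇒ v = √(2 × 8.200 × 112) = √1836.80 = 42.8579 m/s.
42.8579 m/s ÷ 0.44704 = 95.870 mph.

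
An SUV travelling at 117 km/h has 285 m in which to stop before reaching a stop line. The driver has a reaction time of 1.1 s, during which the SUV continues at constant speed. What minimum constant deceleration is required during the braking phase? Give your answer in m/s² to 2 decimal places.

117 km/h ÷ 3.6 = 32.5000 m/s.
Distance covered during reaction = 32.5000 × 1.1 = 35.750 m.
Distance available for braking: 285 − 35.750 = 249.250 m.
v² = 2a·d ⇒ a = v²/(2d) = 32.5000² / (2 × 249.250) = 1056.250 / 498.500 = 2.1189 m/s².

Required deceleration ≈ 2.12 m/s²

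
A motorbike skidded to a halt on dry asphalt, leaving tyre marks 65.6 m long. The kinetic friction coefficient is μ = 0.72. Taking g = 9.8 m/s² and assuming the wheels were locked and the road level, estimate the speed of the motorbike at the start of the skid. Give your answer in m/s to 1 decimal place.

Deceleration a = μg = 0.72 × 9.8 = 7.056 m/s².
v = √(2a·d) = √(2 × 7.056 × 65.6) = √925.747 = 30.4261 m/s.

Initial speed ≈ 30.4 m/s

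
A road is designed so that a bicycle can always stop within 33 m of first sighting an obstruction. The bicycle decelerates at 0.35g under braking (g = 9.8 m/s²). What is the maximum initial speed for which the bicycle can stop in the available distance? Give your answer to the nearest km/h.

Maximum speed ≈ 54 km/h

a = 0.35 × 9.8 = 3.430 m/s².
v²/(2a) = d ⇒ v = √(2 × 3.430 × 33) = √226.38 = 15.0459 m/s.
15.0459 m/s × 3.6 = 54.165 km/h.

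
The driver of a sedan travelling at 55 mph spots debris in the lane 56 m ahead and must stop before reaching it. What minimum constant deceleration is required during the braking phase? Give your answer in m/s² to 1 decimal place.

55 mph × 0.44704 = 24.5872 m/s.
v² = 2a·d ⇒ a = v²/(2d) = 24.5872² / (2 × 56.000) = 604.530 / 112.000 = 5.3976 m/s².

Required deceleration ≈ 5.4 m/s²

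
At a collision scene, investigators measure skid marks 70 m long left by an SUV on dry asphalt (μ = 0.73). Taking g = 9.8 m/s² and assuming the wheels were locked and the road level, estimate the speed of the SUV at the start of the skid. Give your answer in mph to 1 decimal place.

Deceleration a = μg = 0.73 × 9.8 = 7.154 m/s².
v = √(2a·d) = √(2 × 7.154 × 70) = √1001.560 = 31.6474 m/s.
= 31.6474 ÷ 0.44704 = 70.793 mph.

Initial speed ≈ 70.8 mph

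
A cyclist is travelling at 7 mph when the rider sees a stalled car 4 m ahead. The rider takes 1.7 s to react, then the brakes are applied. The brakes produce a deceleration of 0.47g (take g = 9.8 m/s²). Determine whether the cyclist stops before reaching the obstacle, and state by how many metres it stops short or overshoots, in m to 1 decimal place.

No — it overshoots by 2.4 m

7 mph × 0.44704 = 3.1293 m/s.
a = 0.47 × 9.8 = 4.606 m/s².
Reaction distance = 3.1293 × 1.7 = 5.320 m.
Braking distance = v²/(2a) = 9.793 / 9.212 = 1.063 m.
Total stopping distance = 5.320 + 1.063 = 6.383 m, vs 4 m available — it cannot stop in time and overshoots by 6.383 − 4 = 2.383 m.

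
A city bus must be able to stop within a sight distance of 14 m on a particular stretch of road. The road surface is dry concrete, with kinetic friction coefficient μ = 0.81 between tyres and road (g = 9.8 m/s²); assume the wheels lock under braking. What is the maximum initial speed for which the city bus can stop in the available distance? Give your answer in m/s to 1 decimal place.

a = μg = 0.81 × 9.8 = 7.938 m/s².
v²/(2a) = d ⇒ v = √(2 × 7.938 × 14) = √222.26 = 14.9084 m/s.

Maximum speed ≈ 14.9 m/s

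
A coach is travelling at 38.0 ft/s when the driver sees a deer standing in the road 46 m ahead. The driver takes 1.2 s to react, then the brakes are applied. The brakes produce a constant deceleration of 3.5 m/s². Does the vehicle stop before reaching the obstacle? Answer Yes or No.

38 ft/s × 0.3048 = 11.5824 m/s.
Reaction distance = 11.5824 × 1.2 = 13.899 m.
Braking distance = v²/(2a) = 134.152 / 7.000 = 19.165 m.
Total stopping distance = 13.899 + 19.165 = 33.064 m, vs 46 m available — it stops with 46 − 33.064 = 12.936 m to spare.

Yes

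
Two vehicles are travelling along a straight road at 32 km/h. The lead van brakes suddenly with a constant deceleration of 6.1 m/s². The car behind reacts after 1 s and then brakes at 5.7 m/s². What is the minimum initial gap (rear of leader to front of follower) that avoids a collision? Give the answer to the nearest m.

32 km/h ÷ 3.6 = 8.8889 m/s.
Leader travels v²/(2a_L) = 79.013 / 12.200 = 6.476 m before stopping.
Follower covers v·t_r = 8.8889 × 1 = 8.889 m while reacting, then v²/(2a_F) = 79.013 / 11.400 = 6.931 m while braking, for a total of 8.889 + 6.931 = 15.820 m.
Since a_F ≤ a_L and the follower starts braking later, the follower is never slower than the leader, so the closest approach is when both have stopped.
Minimum gap = 15.820 − 6.476 = 9.344 m.

Minimum gap ≈ 9 m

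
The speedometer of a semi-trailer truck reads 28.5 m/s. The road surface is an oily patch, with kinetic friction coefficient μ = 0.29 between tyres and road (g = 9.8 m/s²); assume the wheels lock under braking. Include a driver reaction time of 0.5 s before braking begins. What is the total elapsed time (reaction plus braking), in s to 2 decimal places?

Total time ≈ 10.53 s

a = μg = 0.29 × 9.8 = 2.842 m/s².
Braking time = v/a = 28.5000 / 2.842 = 10.028 s.
Total = 0.5 + 10.028 = 10.528 s.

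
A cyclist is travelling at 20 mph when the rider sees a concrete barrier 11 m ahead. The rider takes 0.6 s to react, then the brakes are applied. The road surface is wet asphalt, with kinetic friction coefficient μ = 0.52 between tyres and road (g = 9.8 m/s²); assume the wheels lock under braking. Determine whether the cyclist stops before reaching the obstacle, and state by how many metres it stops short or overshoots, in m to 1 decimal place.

No — it overshoots by 2.2 m

20 mph × 0.44704 = 8.9408 m/s.
a = μg = 0.52 × 9.8 = 5.096 m/s².
Reaction distance = 8.9408 × 0.6 = 5.364 m.
Braking distance = v²/(2a) = 79.938 / 10.192 = 7.843 m.
Total stopping distance = 5.364 + 7.843 = 13.207 m, vs 11 m available — it cannot stop in time and overshoots by 13.207 − 11 = 2.207 m.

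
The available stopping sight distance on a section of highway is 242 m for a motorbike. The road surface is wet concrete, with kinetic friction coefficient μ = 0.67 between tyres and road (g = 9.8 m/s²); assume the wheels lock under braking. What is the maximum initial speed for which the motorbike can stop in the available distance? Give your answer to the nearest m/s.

a = μg = 0.67 × 9.8 = 6.566 m/s².
v²/(2a) = d ⇒ v = √(2 × 6.566 × 242) = √3177.94 = 56.3732 m/s.

Maximum speed ≈ 56 m/s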